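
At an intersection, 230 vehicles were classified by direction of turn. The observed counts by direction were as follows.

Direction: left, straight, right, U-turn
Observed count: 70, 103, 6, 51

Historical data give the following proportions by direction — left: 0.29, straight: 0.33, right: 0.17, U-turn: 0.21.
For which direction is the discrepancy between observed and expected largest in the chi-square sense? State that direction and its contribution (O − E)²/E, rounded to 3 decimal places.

Expected counts E_i = n·p_i: 230×0.29 = 66.7, 230×0.33 = 75.9, 230×0.17 = 39.1, 230×0.21 = 48.3.
left: (70 − 66.7)²/66.7 = 10.89/66.7 = 0.1633
straight: (103 − 75.9)²/75.9 = 734.41/75.9 = 9.6760
right: (6 − 39.1)²/39.1 = 1095.61/39.1 = 28.0207
U-turn: (51 − 48.3)²/48.3 = 7.29/48.3 = 0.1509
The largest term is for right: 28.021.

right, 28.021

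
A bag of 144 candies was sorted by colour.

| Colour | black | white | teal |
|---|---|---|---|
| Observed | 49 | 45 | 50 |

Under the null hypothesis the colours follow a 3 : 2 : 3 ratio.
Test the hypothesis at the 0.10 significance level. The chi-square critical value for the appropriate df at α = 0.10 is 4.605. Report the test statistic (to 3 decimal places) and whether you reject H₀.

3.009; do not reject

Ratio total = 8. Expected counts: 144×3/8 = 54, 144×2/8 = 36, 144×3/8 = 54.
cat         O        E   (O−E)²/E
black      49       54     0.4630
white      45       36     2.2500
teal       50       54     0.2963
Sum = 3.009
df = 2. Since 3.009 < 4.605, we do not reject H₀.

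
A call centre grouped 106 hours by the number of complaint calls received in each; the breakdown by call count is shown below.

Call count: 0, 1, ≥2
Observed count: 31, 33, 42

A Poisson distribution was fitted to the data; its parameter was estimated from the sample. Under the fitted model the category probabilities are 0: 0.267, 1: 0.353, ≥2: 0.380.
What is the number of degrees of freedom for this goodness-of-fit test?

1

There are k = 3 categories and 1 parameter estimated from the data, so df = 3 − 1 − 1 = 1.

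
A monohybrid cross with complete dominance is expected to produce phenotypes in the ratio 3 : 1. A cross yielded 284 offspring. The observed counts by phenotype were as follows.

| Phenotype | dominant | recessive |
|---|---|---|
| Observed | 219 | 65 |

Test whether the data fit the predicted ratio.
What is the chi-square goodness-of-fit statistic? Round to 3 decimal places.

0.676

Ratio total = 4. Expected counts: 284×3/4 = 213, 284×1/4 = 71.
dominant: (219 − 213)²/213 = 36/213 = 0.1690
recessive: (65 − 71)²/71 = 36/71 = 0.5070
Sum = 0.676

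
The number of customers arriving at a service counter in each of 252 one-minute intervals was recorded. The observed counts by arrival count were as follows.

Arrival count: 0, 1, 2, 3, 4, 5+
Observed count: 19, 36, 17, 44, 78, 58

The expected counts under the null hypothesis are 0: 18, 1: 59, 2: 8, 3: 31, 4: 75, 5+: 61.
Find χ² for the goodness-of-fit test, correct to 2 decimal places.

0: (19 − 18)²/18 = 1/18 = 0.056
1: (36 − 59)²/59 = 529/59 = 8.966
2: (17 − 8)²/8 = 81/8 = 10.125
3: (44 − 31)²/31 = 169/31 = 5.452
4: (78 − 75)²/75 = 9/75 = 0.120
5+: (58 − 61)²/61 = 9/61 = 0.148
Sum = 24.87

24.87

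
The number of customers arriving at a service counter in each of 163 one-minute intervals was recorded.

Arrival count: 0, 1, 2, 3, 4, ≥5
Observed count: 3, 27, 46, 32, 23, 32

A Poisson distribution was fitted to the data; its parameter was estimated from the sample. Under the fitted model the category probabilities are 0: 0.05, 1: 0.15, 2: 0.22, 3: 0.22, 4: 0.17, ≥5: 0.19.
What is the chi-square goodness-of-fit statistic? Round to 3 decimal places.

7.638

Expected counts E_i = n·p_i: 163×0.05 = 8.15, 163×0.15 = 24.45, 163×0.22 = 35.86, 163×0.22 = 35.86, 163×0.17 = 27.71, 163×0.19 = 30.97.
cat         O        E   (O−E)²/E
0           3     8.15     3.2543
1          27    24.45     0.2660
2          46    35.86     2.8673
3          32    35.86     0.4155
4          23    27.71     0.8006
≥5         32    30.97     0.0343
Sum = 7.638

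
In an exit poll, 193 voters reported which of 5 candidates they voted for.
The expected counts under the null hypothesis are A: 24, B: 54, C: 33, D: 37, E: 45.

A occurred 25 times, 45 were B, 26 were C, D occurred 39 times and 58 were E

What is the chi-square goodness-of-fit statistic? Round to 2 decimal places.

cat         O        E   (O−E)²/E
A          25       24      0.042
B          45       54      1.500
C          26       33      1.485
D          39       37      0.108
E          58       45      3.756
Sum = 6.89

6.89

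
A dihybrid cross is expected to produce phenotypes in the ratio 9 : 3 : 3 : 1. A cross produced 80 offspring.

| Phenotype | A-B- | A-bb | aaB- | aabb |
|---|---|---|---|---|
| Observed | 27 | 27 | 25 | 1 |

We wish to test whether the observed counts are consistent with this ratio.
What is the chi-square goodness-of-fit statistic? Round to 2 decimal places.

26.67

Ratio total = 16. Expected counts: 80×9/16 = 45, 80×3/16 = 15, 80×3/16 = 15, 80×1/16 = 5.
cat         O        E   (O−E)²/E
A-B-       27       45      7.200
A-bb       27       15      9.600
aaB-       25       15      6.667
aabb        1        5      3.200
Sum = 26.67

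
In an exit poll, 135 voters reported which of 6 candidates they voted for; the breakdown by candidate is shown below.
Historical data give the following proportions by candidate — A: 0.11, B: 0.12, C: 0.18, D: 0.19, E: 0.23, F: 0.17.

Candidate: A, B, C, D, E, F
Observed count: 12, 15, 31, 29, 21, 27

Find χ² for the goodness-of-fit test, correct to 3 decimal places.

6.888

Expected counts E_i = n·p_i: 135×0.11 = 14.85, 135×0.12 = 16.2, 135×0.18 = 24.3, 135×0.19 = 25.65, 135×0.23 = 31.05, 135×0.17 = 22.95.
χ² = (12−14.85)²/14.85 + (15−16.2)²/16.2 + (31−24.3)²/24.3 + (29−25.65)²/25.65 + (21−31.05)²/31.05 + (27−22.95)²/22.95
   = 0.5470 + 0.0889 + 1.8473 + 0.4375 + 3.2529 + 0.7147
Sum = 6.888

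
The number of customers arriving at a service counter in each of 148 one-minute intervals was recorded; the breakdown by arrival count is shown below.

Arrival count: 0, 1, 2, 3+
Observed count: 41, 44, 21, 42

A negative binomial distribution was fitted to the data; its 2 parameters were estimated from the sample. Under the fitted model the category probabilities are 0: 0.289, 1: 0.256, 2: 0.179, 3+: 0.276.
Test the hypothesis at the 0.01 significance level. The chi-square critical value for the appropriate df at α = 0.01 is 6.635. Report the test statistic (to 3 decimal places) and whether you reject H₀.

Expected counts E_i = n·p_i: 148×0.289 = 42.772, 148×0.256 = 37.888, 148×0.179 = 26.492, 148×0.276 = 40.848.
0: (41 − 42.772)²/42.772 = 3.139984/42.772 = 0.0734
1: (44 − 37.888)²/37.888 = 37.356544/37.888 = 0.9860
2: (21 − 26.492)²/26.492 = 30.162064/26.492 = 1.1385
3+: (42 − 40.848)²/40.848 = 1.327104/40.848 = 0.0325
Sum = 2.230
df = 1. Since 2.230 < 6.635, we do not reject H₀.

2.230; do not reject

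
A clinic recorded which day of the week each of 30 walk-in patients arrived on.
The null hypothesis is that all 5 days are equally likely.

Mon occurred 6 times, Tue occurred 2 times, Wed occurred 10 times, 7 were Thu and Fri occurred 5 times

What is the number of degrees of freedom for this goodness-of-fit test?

4

There are k = 5 categories and no parameters were estimated from the data, so df = 5 − 1 = 4.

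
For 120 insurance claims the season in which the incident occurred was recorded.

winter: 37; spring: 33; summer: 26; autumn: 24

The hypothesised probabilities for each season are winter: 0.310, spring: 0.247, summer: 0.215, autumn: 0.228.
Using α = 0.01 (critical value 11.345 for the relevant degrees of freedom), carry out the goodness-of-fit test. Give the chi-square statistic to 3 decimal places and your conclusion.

Expected counts E_i = n·p_i: 120×0.310 = 37.2, 120×0.247 = 29.64, 120×0.215 = 25.8, 120×0.228 = 27.36.
winter: (37 − 37.2)²/37.2 = 0.04/37.2 = 0.0011
spring: (33 − 29.64)²/29.64 = 11.2896/29.64 = 0.3809
summer: (26 − 25.8)²/25.8 = 0.04/25.8 = 0.0016
autumn: (24 − 27.36)²/27.36 = 11.2896/27.36 = 0.4126
Sum = 0.796
df = 3. Since 0.796 < 11.345, we do not reject H₀.

0.796; do not reject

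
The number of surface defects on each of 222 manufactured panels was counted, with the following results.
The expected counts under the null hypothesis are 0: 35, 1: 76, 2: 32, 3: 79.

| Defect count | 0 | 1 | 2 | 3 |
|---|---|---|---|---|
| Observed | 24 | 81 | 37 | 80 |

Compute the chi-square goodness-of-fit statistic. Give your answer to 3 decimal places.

4.580

χ² = (24−35)²/35 + (81−76)²/76 + (37−32)²/32 + (80−79)²/79
   = 3.4571 + 0.3289 + 0.7813 + 0.0127
Sum = 4.580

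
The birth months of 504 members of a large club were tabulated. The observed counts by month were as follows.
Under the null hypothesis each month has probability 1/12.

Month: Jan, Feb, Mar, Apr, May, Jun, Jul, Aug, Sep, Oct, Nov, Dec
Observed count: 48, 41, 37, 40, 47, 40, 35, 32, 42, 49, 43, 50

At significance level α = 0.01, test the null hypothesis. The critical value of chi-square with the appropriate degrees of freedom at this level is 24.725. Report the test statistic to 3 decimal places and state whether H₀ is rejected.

8.524; do not reject

Expected count for each of the 12 categories: 504/12 = 42.
cat         O        E   (O−E)²/E
Jan        48       42     0.8571
Feb        41       42     0.0238
Mar        37       42     0.5952
Apr        40       42     0.0952
May        47       42     0.5952
Jun        40       42     0.0952
Jul        35       42     1.1667
Aug        32       42     2.3810
Sep        42       42     0.0000
Oct        49       42     1.1667
Nov        43       42     0.0238
Dec        50       42     1.5238
Sum = 8.524
df = 11. Since 8.524 < 24.725, we do not reject H₀.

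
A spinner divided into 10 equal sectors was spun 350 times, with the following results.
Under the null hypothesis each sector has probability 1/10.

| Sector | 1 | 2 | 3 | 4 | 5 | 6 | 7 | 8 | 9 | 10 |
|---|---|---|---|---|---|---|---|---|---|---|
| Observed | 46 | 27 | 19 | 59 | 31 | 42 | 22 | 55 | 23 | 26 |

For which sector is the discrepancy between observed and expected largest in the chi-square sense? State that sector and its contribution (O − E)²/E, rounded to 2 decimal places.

Expected count for each of the 10 categories: 350/10 = 35.
1: (46 − 35)²/35 = 121/35 = 3.457
2: (27 − 35)²/35 = 64/35 = 1.829
3: (19 − 35)²/35 = 256/35 = 7.314
4: (59 − 35)²/35 = 576/35 = 16.457
5: (31 − 35)²/35 = 16/35 = 0.457
6: (42 − 35)²/35 = 49/35 = 1.400
7: (22 − 35)²/35 = 169/35 = 4.829
8: (55 − 35)²/35 = 400/35 = 11.429
9: (23 − 35)²/35 = 144/35 = 4.114
10: (26 − 35)²/35 = 81/35 = 2.314
The largest term is for 4: 16.46.

4, 16.46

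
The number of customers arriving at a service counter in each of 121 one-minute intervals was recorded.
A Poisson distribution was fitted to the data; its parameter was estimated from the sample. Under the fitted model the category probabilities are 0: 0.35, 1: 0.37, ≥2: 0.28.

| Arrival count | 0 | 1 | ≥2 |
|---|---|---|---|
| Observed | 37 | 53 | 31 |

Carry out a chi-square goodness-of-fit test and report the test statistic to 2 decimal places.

Expected counts E_i = n·p_i: 121×0.35 = 42.35, 121×0.37 = 44.77, 121×0.28 = 33.88.
0: (37 − 42.35)²/42.35 = 28.6225/42.35 = 0.676
1: (53 − 44.77)²/44.77 = 67.7329/44.77 = 1.513
≥2: (31 − 33.88)²/33.88 = 8.2944/33.88 = 0.245
Sum = 2.43

2.43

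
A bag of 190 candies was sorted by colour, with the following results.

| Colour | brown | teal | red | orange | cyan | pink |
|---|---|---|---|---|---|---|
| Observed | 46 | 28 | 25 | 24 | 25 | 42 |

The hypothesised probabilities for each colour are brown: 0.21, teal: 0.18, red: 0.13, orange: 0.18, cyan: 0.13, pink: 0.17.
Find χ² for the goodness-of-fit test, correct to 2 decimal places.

8.02

Expected counts E_i = n·p_i: 190×0.21 = 39.9, 190×0.18 = 34.2, 190×0.13 = 24.7, 190×0.18 = 34.2, 190×0.13 = 24.7, 190×0.17 = 32.3.
brown: (46 − 39.9)²/39.9 = 37.21/39.9 = 0.933
teal: (28 − 34.2)²/34.2 = 38.44/34.2 = 1.124
red: (25 − 24.7)²/24.7 = 0.09/24.7 = 0.004
orange: (24 − 34.2)²/34.2 = 104.04/34.2 = 3.042
cyan: (25 − 24.7)²/24.7 = 0.09/24.7 = 0.004
pink: (42 − 32.3)²/32.3 = 94.09/32.3 = 2.913
Sum = 8.02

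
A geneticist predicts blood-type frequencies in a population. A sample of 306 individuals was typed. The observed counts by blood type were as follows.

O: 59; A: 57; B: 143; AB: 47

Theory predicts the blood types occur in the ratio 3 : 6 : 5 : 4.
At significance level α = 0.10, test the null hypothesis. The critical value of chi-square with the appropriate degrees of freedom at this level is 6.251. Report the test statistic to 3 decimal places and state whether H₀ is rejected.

67.170; reject

Ratio total = 18. Expected counts: 306×3/18 = 51, 306×6/18 = 102, 306×5/18 = 85, 306×4/18 = 68.
χ² = (59−51)²/51 + (57−102)²/102 + (143−85)²/85 + (47−68)²/68
   = 1.2549 + 19.8529 + 39.5765 + 6.4853
Sum = 67.170
df = 3. Since 67.170 > 6.251, we reject H₀.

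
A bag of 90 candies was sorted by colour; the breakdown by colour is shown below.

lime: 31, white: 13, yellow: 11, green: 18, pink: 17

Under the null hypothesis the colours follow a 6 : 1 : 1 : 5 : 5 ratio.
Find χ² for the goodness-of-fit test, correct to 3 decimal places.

24.553

Ratio total = 18. Expected counts: 90×6/18 = 30, 90×1/18 = 5, 90×1/18 = 5, 90×5/18 = 25, 90×5/18 = 25.
lime: (31 − 30)²/30 = 1/30 = 0.0333
white: (13 − 5)²/5 = 64/5 = 12.8000
yellow: (11 − 5)²/5 = 36/5 = 7.2000
green: (18 − 25)²/25 = 49/25 = 1.9600
pink: (17 − 25)²/25 = 64/25 = 2.5600
Sum = 24.553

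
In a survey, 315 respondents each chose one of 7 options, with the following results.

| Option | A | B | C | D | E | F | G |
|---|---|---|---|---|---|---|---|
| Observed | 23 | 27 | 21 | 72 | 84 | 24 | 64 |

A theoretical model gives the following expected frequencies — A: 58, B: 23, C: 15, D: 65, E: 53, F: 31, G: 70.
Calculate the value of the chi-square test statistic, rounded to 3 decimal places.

A: (23 − 58)²/58 = 1225/58 = 21.1207
B: (27 − 23)²/23 = 16/23 = 0.6957
C: (21 − 15)²/15 = 36/15 = 2.4000
D: (72 − 65)²/65 = 49/65 = 0.7538
E: (84 − 53)²/53 = 961/53 = 18.1321
F: (24 − 31)²/31 = 49/31 = 1.5806
G: (64 − 70)²/70 = 36/70 = 0.5143
Sum = 45.197

45.197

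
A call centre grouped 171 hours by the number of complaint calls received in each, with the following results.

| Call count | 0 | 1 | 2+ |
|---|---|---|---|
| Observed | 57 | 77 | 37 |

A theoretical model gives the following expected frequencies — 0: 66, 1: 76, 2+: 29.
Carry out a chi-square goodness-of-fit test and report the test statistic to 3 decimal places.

cat         O        E   (O−E)²/E
0          57       66     1.2273
1          77       76     0.0132
2+         37       29     2.2069
Sum = 3.447

3.447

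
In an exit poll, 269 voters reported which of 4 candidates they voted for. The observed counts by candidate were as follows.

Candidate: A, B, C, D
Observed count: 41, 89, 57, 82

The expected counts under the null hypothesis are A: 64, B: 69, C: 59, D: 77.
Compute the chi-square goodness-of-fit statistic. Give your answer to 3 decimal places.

A: (41 − 64)²/64 = 529/64 = 8.2656
B: (89 − 69)²/69 = 400/69 = 5.7971
C: (57 − 59)²/59 = 4/59 = 0.0678
D: (82 − 77)²/77 = 25/77 = 0.3247
Sum = 14.455

14.455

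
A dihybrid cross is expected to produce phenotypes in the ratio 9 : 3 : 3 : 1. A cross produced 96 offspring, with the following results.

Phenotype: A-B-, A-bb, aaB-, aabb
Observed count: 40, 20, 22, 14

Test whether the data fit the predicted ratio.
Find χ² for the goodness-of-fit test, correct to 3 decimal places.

15.407

Ratio total = 16. Expected counts: 96×9/16 = 54, 96×3/16 = 18, 96×3/16 = 18, 96×1/16 = 6.
cat         O        E   (O−E)²/E
A-B-       40       54     3.6296
A-bb       20       18     0.2222
aaB-       22       18     0.8889
aabb       14        6    10.6667
Sum = 15.407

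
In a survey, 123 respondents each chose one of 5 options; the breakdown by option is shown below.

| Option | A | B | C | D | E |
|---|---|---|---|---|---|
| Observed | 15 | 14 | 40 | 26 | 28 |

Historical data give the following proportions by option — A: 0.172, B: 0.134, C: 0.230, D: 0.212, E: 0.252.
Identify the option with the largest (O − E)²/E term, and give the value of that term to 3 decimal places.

C, 4.847

Expected counts E_i = n·p_i: 123×0.172 = 21.156, 123×0.134 = 16.482, 123×0.230 = 28.29, 123×0.212 = 26.076, 123×0.252 = 30.996.
χ² = (15−21.156)²/21.156 + (14−16.482)²/16.482 + (40−28.29)²/28.29 + (26−26.076)²/26.076 + (28−30.996)²/30.996
   = 1.7913 + 0.3738 + 4.8471 + 0.0002 + 0.2896
The largest term is for C: 4.847.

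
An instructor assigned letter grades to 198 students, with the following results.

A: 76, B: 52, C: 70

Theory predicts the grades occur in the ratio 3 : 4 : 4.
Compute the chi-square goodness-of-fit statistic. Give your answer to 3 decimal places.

14.574

Ratio total = 11. Expected counts: 198×3/11 = 54, 198×4/11 = 72, 198×4/11 = 72.
A: (76 − 54)²/54 = 484/54 = 8.9630
B: (52 − 72)²/72 = 400/72 = 5.5556
C: (70 − 72)²/72 = 4/72 = 0.0556
Sum = 14.574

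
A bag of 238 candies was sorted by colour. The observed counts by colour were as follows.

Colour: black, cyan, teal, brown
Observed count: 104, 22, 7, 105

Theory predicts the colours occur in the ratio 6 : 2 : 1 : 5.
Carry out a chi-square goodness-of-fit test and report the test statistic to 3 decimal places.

14.863

Ratio total = 14. Expected counts: 238×6/14 = 102, 238×2/14 = 34, 238×1/14 = 17, 238×5/14 = 85.
black: (104 − 102)²/102 = 4/102 = 0.0392
cyan: (22 − 34)²/34 = 144/34 = 4.2353
teal: (7 − 17)²/17 = 100/17 = 5.8824
brown: (105 − 85)²/85 = 400/85 = 4.7059
Sum = 14.863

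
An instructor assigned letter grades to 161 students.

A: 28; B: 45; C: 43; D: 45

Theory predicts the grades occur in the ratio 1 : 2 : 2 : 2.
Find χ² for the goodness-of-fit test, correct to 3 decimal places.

1.326

Ratio total = 7. Expected counts: 161×1/7 = 23, 161×2/7 = 46, 161×2/7 = 46, 161×2/7 = 46.
cat         O        E   (O−E)²/E
A          28       23     1.0870
B          45       46     0.0217
C          43       46     0.1957
D          45       46     0.0217
Sum = 1.326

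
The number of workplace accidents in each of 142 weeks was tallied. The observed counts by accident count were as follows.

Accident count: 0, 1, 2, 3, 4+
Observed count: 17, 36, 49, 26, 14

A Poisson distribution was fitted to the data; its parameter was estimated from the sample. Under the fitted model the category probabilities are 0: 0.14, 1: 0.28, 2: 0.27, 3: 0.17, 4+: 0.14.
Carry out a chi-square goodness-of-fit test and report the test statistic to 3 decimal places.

Expected counts E_i = n·p_i: 142×0.14 = 19.88, 142×0.28 = 39.76, 142×0.27 = 38.34, 142×0.17 = 24.14, 142×0.14 = 19.88.
cat         O        E   (O−E)²/E
0          17    19.88     0.4172
1          36    39.76     0.3556
2          49    38.34     2.9639
3          26    24.14     0.1433
4+         14    19.88     1.7392
Sum = 5.619

5.619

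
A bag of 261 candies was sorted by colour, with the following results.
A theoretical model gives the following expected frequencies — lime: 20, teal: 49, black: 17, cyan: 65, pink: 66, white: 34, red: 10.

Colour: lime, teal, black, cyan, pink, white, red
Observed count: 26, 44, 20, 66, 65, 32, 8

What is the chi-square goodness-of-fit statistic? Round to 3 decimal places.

χ² = (26−20)²/20 + (44−49)²/49 + (20−17)²/17 + (66−65)²/65 + (65−66)²/66 + (32−34)²/34 + (8−10)²/10
   = 1.8000 + 0.5102 + 0.5294 + 0.0154 + 0.0152 + 0.1176 + 0.4000
Sum = 3.388

3.388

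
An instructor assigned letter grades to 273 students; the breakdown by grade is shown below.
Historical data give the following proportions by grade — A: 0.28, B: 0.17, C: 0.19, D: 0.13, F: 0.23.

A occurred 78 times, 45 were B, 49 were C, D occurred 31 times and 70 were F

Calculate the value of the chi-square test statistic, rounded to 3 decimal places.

1.629

Expected counts E_i = n·p_i: 273×0.28 = 76.44, 273×0.17 = 46.41, 273×0.19 = 51.87, 273×0.13 = 35.49, 273×0.23 = 62.79.
cat         O        E   (O−E)²/E
A          78    76.44     0.0318
B          45    46.41     0.0428
C          49    51.87     0.1588
D          31    35.49     0.5681
F          70    62.79     0.8279
Sum = 1.629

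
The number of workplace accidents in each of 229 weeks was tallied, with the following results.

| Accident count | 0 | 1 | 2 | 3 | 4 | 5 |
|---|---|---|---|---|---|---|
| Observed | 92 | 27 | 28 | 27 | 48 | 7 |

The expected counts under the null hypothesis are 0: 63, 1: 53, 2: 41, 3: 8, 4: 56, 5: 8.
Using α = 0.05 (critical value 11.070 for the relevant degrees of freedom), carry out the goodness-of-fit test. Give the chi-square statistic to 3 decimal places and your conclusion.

cat         O        E   (O−E)²/E
0          92       63    13.3492
1          27       53    12.7547
2          28       41     4.1220
3          27        8    45.1250
4          48       56     1.1429
5           7        8     0.1250
Sum = 76.619
df = 5. Since 76.619 > 11.070, we reject H₀.

76.619; reject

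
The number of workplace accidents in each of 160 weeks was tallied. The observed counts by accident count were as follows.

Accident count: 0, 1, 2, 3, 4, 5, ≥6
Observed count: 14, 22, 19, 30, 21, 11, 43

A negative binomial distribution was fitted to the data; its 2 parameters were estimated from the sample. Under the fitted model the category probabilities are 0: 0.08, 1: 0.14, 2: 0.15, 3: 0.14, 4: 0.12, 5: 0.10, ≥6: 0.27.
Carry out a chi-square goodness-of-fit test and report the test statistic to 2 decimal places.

5.47

Expected counts E_i = n·p_i: 160×0.08 = 12.8, 160×0.14 = 22.4, 160×0.15 = 24, 160×0.14 = 22.4, 160×0.12 = 19.2, 160×0.10 = 16, 160×0.27 = 43.2.
0: (14 − 12.8)²/12.8 = 1.44/12.8 = 0.113
1: (22 − 22.4)²/22.4 = 0.16/22.4 = 0.007
2: (19 − 24)²/24 = 25/24 = 1.042
3: (30 − 22.4)²/22.4 = 57.76/22.4 = 2.579
4: (21 − 19.2)²/19.2 = 3.24/19.2 = 0.169
5: (11 − 16)²/16 = 25/16 = 1.563
≥6: (43 − 43.2)²/43.2 = 0.04/43.2 = 0.001
Sum = 5.47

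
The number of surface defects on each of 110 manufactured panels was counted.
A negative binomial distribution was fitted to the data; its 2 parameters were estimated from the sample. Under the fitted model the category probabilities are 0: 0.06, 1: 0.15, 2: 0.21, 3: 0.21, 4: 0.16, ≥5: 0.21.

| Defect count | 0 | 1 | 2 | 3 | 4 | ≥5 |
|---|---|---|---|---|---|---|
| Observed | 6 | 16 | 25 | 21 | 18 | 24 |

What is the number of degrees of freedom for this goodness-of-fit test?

3

There are k = 6 categories and 2 parameters estimated from the data, so df = 6 − 1 − 2 = 3.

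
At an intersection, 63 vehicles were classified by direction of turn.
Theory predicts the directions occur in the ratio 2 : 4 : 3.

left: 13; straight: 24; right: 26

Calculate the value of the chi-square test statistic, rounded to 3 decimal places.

Ratio total = 9. Expected counts: 63×2/9 = 14, 63×4/9 = 28, 63×3/9 = 21.
cat           O        E   (O−E)²/E
left         13       14     0.0714
straight     24       28     0.5714
right        26       21     1.1905
Sum = 1.833

1.833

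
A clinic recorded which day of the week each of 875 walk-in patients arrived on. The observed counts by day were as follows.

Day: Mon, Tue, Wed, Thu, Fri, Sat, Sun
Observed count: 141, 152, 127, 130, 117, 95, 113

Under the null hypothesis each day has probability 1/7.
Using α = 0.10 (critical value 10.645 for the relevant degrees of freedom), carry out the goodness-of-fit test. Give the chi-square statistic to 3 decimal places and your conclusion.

16.976; reject

Under H₀ each category has probability 1/7, so each expected count is 875/7 = 125.
Mon: (141 − 125)²/125 = 256/125 = 2.0480
Tue: (152 − 125)²/125 = 729/125 = 5.8320
Wed: (127 − 125)²/125 = 4/125 = 0.0320
Thu: (130 − 125)²/125 = 25/125 = 0.2000
Fri: (117 − 125)²/125 = 64/125 = 0.5120
Sat: (95 − 125)²/125 = 900/125 = 7.2000
Sun: (113 − 125)²/125 = 144/125 = 1.1520
Sum = 16.976
df = 6. Since 16.976 > 10.645, we reject H₀.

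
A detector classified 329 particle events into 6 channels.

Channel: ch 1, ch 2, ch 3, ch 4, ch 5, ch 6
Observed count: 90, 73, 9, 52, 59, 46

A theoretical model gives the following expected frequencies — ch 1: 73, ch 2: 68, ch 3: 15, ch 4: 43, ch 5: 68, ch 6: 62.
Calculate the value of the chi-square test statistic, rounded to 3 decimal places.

cat         O        E   (O−E)²/E
ch 1       90       73     3.9589
ch 2       73       68     0.3676
ch 3        9       15     2.4000
ch 4       52       43     1.8837
ch 5       59       68     1.1912
ch 6       46       62     4.1290
Sum = 13.930

13.930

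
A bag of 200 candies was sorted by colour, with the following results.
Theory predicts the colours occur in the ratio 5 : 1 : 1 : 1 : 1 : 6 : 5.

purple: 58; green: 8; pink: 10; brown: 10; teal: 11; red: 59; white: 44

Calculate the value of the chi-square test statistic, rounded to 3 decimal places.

Ratio total = 20. Expected counts: 200×5/20 = 50, 200×1/20 = 10, 200×1/20 = 10, 200×1/20 = 10, 200×1/20 = 10, 200×6/20 = 60, 200×5/20 = 50.
cat         O        E   (O−E)²/E
purple     58       50     1.2800
green       8       10     0.4000
pink       10       10     0.0000
brown      10       10     0.0000
teal       11       10     0.1000
red        59       60     0.0167
white      44       50     0.7200
Sum = 2.517

2.517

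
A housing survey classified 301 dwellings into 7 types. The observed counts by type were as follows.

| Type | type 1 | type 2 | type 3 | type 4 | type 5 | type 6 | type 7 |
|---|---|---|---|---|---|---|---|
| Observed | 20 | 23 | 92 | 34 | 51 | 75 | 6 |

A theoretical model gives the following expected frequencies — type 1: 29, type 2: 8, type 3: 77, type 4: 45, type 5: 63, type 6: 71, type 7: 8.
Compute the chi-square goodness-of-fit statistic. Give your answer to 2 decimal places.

39.54

cat         O        E   (O−E)²/E
type 1     20       29      2.793
type 2     23        8     28.125
type 3     92       77      2.922
type 4     34       45      2.689
type 5     51       63      2.286
type 6     75       71      0.225
type 7      6        8      0.500
Sum = 39.54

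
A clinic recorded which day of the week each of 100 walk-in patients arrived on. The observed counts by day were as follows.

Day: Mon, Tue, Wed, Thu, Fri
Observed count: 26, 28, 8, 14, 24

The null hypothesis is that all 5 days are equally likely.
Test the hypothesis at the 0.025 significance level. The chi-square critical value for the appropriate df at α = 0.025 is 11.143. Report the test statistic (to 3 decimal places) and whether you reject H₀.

14.800; reject

Expected count for each of the 5 categories: 100/5 = 20.
Mon: (26 − 20)²/20 = 36/20 = 1.8000
Tue: (28 − 20)²/20 = 64/20 = 3.2000
Wed: (8 − 20)²/20 = 144/20 = 7.2000
Thu: (14 − 20)²/20 = 36/20 = 1.8000
Fri: (24 − 20)²/20 = 16/20 = 0.8000
Sum = 14.800
df = 4. Since 14.800 > 11.143, we reject H₀.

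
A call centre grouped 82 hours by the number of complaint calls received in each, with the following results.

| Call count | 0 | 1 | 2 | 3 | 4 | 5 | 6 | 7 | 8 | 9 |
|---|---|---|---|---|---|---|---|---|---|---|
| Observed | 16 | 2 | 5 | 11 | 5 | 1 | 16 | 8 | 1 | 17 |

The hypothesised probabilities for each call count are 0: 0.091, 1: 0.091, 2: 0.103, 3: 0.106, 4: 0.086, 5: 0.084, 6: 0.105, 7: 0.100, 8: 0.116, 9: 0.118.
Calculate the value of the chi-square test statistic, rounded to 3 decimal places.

40.925

Expected counts E_i = n·p_i: 82×0.091 = 7.462, 82×0.091 = 7.462, 82×0.103 = 8.446, 82×0.106 = 8.692, 82×0.086 = 7.052, 82×0.084 = 6.888, 82×0.105 = 8.61, 82×0.100 = 8.2, 82×0.116 = 9.512, 82×0.118 = 9.676.
χ² = (16−7.462)²/7.462 + (2−7.462)²/7.462 + (5−8.446)²/8.446 + (11−8.692)²/8.692 + (5−7.052)²/7.052 + (1−6.888)²/6.888 + (16−8.61)²/8.61 + (8−8.2)²/8.2 + (1−9.512)²/9.512 + (17−9.676)²/9.676
   = 9.7692 + 3.9980 + 1.4060 + 0.6128 + 0.5971 + 5.0332 + 6.3429 + 0.0049 + 7.6171 + 5.5437
Sum = 40.925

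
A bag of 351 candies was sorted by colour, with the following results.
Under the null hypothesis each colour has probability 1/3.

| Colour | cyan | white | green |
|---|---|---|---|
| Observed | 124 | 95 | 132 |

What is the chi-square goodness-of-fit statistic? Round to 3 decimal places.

6.479

Under H₀ each category has probability 1/3, so each expected count is 351/3 = 117.
cat         O        E   (O−E)²/E
cyan      124      117     0.4188
white      95      117     4.1368
green     132      117     1.9231
Sum = 6.479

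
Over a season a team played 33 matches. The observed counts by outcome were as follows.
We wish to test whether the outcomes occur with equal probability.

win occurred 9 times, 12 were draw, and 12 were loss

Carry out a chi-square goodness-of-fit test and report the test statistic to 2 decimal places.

0.55

Expected count for each of the 3 categories: 33/3 = 11.
win: (9 − 11)²/11 = 4/11 = 0.364
draw: (12 − 11)²/11 = 1/11 = 0.091
loss: (12 − 11)²/11 = 1/11 = 0.091
Sum = 0.55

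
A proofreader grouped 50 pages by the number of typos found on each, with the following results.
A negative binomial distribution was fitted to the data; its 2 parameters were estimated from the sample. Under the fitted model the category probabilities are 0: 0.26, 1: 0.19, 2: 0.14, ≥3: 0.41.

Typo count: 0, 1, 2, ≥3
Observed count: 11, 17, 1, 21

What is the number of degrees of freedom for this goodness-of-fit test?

There are k = 4 categories and 2 parameters estimated from the data, so df = 4 − 1 − 2 = 1.

1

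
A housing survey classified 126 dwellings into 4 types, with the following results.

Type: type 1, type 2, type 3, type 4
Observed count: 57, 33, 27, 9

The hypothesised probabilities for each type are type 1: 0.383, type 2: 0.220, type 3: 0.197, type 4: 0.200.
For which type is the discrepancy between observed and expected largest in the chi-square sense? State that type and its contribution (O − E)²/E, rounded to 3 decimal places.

Expected counts E_i = n·p_i: 126×0.383 = 48.258, 126×0.220 = 27.72, 126×0.197 = 24.822, 126×0.200 = 25.2.
cat         O        E   (O−E)²/E
type 1     57   48.258     1.5836
type 2     33    27.72     1.0057
type 3     27   24.822     0.1911
type 4      9     25.2    10.4143
The largest term is for type 4: 10.414.

type 4, 10.414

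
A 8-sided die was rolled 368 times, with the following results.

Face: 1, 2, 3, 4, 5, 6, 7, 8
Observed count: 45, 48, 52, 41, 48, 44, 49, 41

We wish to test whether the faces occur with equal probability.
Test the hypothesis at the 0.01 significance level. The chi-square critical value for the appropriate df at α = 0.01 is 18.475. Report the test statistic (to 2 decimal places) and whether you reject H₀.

Expected count for each of the 8 categories: 368/8 = 46.
χ² = (45−46)²/46 + (48−46)²/46 + (52−46)²/46 + (41−46)²/46 + (48−46)²/46 + (44−46)²/46 + (49−46)²/46 + (41−46)²/46
   = 0.022 + 0.087 + 0.783 + 0.543 + 0.087 + 0.087 + 0.196 + 0.543
Sum = 2.35
df = 7. Since 2.35 < 18.475, we do not reject H₀.

2.35; do not reject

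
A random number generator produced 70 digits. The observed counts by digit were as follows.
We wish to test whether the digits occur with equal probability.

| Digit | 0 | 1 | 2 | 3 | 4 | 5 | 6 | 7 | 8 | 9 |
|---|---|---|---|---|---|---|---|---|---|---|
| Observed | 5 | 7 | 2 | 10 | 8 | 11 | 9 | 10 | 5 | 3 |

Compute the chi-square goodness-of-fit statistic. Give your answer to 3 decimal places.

Under H₀ each category has probability 1/10, so each expected count is 70/10 = 7.
χ² = (5−7)²/7 + (7−7)²/7 + (2−7)²/7 + (10−7)²/7 + (8−7)²/7 + (11−7)²/7 + (9−7)²/7 + (10−7)²/7 + (5−7)²/7 + (3−7)²/7
   = 0.5714 + 0.0000 + 3.5714 + 1.2857 + 0.1429 + 2.2857 + 0.5714 + 1.2857 + 0.5714 + 2.2857
Sum = 12.571

12.571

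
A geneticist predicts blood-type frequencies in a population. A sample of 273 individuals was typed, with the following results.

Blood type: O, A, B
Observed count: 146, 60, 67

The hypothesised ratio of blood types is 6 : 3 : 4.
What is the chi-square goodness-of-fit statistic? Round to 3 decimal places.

Ratio total = 13. Expected counts: 273×6/13 = 126, 273×3/13 = 63, 273×4/13 = 84.
cat         O        E   (O−E)²/E
O         146      126     3.1746
A          60       63     0.1429
B          67       84     3.4405
Sum = 6.758

6.758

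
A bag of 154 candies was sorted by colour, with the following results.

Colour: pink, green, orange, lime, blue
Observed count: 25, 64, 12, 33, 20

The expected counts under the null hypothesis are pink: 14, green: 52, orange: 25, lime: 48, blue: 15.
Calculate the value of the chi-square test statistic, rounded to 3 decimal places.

cat         O        E   (O−E)²/E
pink       25       14     8.6429
green      64       52     2.7692
orange     12       25     6.7600
lime       33       48     4.6875
blue       20       15     1.6667
Sum = 24.526

24.526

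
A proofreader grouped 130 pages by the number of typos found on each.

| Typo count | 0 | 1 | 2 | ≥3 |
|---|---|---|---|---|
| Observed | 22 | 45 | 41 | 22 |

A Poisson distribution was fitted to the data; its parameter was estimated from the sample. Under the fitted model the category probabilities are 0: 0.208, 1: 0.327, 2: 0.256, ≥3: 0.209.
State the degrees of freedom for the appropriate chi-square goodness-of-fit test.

There are k = 4 categories and 1 parameter estimated from the data, so df = 4 − 1 − 1 = 2.

2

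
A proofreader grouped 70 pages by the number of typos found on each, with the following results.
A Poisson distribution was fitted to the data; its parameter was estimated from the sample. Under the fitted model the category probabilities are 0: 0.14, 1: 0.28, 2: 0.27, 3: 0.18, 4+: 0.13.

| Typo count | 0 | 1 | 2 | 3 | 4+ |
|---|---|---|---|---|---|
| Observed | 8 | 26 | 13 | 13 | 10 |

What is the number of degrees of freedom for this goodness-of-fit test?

3

There are k = 5 categories and 1 parameter estimated from the data, so df = 5 − 1 − 1 = 3.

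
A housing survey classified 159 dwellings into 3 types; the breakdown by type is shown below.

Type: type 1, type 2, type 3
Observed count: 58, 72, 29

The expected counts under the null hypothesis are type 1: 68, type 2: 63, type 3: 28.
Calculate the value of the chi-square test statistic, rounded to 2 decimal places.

type 1: (58 − 68)²/68 = 100/68 = 1.471
type 2: (72 − 63)²/63 = 81/63 = 1.286
type 3: (29 − 28)²/28 = 1/28 = 0.036
Sum = 2.79

2.79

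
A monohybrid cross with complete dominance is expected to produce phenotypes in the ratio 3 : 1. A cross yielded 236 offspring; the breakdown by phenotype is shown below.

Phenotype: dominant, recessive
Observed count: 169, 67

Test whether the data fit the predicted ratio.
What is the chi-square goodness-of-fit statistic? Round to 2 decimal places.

1.45

Ratio total = 4. Expected counts: 236×3/4 = 177, 236×1/4 = 59.
dominant: (169 − 177)²/177 = 64/177 = 0.362
recessive: (67 − 59)²/59 = 64/59 = 1.085
Sum = 1.45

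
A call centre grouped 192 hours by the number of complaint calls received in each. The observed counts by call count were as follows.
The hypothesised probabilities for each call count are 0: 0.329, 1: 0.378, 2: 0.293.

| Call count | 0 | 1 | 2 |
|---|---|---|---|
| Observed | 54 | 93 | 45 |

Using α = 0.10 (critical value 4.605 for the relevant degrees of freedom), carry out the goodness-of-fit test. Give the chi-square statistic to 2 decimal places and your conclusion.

9.33; reject

Expected counts E_i = n·p_i: 192×0.329 = 63.168, 192×0.378 = 72.576, 192×0.293 = 56.256.
cat         O        E   (O−E)²/E
0          54   63.168      1.331
1          93   72.576      5.748
2          45   56.256      2.252
Sum = 9.33
df = 2. Since 9.33 > 4.605, we reject H₀.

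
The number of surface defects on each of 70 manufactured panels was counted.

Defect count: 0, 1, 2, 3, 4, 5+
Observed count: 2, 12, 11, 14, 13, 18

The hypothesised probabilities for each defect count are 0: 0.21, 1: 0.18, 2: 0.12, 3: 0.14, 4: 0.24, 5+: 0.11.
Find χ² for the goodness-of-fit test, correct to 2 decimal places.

28.24

Expected counts E_i = n·p_i: 70×0.21 = 14.7, 70×0.18 = 12.6, 70×0.12 = 8.4, 70×0.14 = 9.8, 70×0.24 = 16.8, 70×0.11 = 7.7.
cat         O        E   (O−E)²/E
0           2     14.7     10.972
1          12     12.6      0.029
2          11      8.4      0.805
3          14      9.8      1.800
4          13     16.8      0.860
5+         18      7.7     13.778
Sum = 28.24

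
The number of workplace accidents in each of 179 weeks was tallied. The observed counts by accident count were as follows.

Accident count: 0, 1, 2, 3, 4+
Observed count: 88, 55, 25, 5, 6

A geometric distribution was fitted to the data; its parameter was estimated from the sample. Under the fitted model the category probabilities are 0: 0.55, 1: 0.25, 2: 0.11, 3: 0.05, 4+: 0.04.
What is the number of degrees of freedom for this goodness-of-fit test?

There are k = 5 categories and 1 parameter estimated from the data, so df = 5 − 1 − 1 = 3.

3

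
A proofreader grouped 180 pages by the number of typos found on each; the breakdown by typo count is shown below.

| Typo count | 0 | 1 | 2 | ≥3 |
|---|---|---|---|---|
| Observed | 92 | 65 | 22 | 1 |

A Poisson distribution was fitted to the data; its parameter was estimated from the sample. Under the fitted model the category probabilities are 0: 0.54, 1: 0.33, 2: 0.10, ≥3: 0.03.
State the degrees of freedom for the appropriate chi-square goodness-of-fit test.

2

There are k = 4 categories and 1 parameter estimated from the data, so df = 4 − 1 − 1 = 2.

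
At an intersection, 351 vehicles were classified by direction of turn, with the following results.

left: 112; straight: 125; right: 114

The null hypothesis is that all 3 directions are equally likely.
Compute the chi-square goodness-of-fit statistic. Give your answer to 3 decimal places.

Under H₀ each category has probability 1/3, so each expected count is 351/3 = 117.
χ² = (112−117)²/117 + (125−117)²/117 + (114−117)²/117
   = 0.2137 + 0.5470 + 0.0769
Sum = 0.838

0.838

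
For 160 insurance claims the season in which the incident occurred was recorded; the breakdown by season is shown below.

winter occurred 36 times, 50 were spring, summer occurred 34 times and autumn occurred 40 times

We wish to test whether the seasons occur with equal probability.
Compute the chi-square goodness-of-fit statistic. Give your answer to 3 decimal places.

Under H₀ each category has probability 1/4, so each expected count is 160/4 = 40.
χ² = (36−40)²/40 + (50−40)²/40 + (34−40)²/40 + (40−40)²/40
   = 0.4000 + 2.5000 + 0.9000 + 0.0000
Sum = 3.800

3.800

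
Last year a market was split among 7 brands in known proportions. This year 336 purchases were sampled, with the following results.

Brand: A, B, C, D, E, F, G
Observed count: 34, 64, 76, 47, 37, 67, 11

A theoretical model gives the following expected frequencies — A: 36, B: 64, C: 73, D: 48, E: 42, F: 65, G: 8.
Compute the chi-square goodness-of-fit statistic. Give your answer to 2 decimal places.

2.04

A: (34 − 36)²/36 = 4/36 = 0.111
B: (64 − 64)²/64 = 0/64 = 0.000
C: (76 − 73)²/73 = 9/73 = 0.123
D: (47 − 48)²/48 = 1/48 = 0.021
E: (37 − 42)²/42 = 25/42 = 0.595
F: (67 − 65)²/65 = 4/65 = 0.062
G: (11 − 8)²/8 = 9/8 = 1.125
Sum = 2.04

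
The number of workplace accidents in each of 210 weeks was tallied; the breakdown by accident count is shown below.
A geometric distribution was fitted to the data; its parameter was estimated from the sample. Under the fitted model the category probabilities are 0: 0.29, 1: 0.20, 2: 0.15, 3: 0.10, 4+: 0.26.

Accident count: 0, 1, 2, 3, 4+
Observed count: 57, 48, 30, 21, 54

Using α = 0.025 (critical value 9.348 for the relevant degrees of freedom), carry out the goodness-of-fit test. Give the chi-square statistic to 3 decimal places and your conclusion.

1.185; do not reject

Expected counts E_i = n·p_i: 210×0.29 = 60.9, 210×0.20 = 42, 210×0.15 = 31.5, 210×0.10 = 21, 210×0.26 = 54.6.
0: (57 − 60.9)²/60.9 = 15.21/60.9 = 0.2498
1: (48 − 42)²/42 = 36/42 = 0.8571
2: (30 − 31.5)²/31.5 = 2.25/31.5 = 0.0714
3: (21 − 21)²/21 = 0/21 = 0.0000
4+: (54 − 54.6)²/54.6 = 0.36/54.6 = 0.0066
Sum = 1.185
df = 3. Since 1.185 < 9.348, we do not reject H₀.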